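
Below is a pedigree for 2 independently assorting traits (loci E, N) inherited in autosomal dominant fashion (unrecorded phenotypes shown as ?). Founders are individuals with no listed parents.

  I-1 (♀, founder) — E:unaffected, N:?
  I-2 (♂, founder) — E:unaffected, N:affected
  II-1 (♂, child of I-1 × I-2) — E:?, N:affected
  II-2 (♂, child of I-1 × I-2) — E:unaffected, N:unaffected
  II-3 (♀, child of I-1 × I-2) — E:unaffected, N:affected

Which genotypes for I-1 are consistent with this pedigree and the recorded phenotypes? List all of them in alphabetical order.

I-1 ∈ {ee Nn, ee nn}

E/I-1 un ·: ee
E/I-2 un ·: ee
E/II-1 ? I-1×I-2: ee
E/II-2 un I-1×I-2: ee
E/II-3 un I-1×I-2: ee
⇒ E over [I-1,I-2,II-1,II-2,II-3]: 1 consistent
N/I-1 ? ·: nn|Nn
N/I-2 aff ·: Nn
N/II-1 aff I-1×I-2: Nn|NN
N/II-2 un I-1×I-2: nn
N/II-3 aff I-1×I-2: Nn|NN
⇒ N over [I-1,I-2,II-1,II-2,II-3]: 5 consistent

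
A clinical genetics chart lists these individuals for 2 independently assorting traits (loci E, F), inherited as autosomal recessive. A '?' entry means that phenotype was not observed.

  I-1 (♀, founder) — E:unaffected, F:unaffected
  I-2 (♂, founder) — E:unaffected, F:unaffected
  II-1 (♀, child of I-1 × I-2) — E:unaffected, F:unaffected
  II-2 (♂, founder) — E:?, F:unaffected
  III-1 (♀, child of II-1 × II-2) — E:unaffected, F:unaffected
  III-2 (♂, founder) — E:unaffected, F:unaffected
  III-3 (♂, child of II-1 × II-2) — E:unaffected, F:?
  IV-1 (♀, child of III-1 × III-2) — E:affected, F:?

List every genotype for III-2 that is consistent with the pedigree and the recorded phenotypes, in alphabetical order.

E/I-1 un ·: EE|Ee
E/I-2 un ·: EE|Ee
E/II-1 un I-1×I-2: EE|Ee
E/II-2 ? ·: EE|Ee|ee
E/III-1 un II-1×II-2: Ee
E/III-2 un ·: Ee
E/III-3 un II-1×II-2: EE|Ee
E/IV-1 aff III-1×III-2: ee
⇒ E over [I-1,I-2,II-1,II-2,III-1,III-2,III-3,IV-1]: 27 consistent
F/I-1 un ·: FF|Ff
F/I-2 un ·: FF|Ff
F/II-1 un I-1×I-2: FF|Ff
F/II-2 un ·: FF|Ff
F/III-1 un II-1×II-2: FF|Ff
F/III-2 un ·: FF|Ff
F/III-3 ? II-1×II-2: FF|Ff|ff
F/IV-1 ? III-1×III-2: FF|Ff|ff
⇒ F over [I-1,I-2,II-1,II-2,III-1,III-2,III-3,IV-1]: 196 consistent

III-2 ∈ {Ee FF, Ee Ff}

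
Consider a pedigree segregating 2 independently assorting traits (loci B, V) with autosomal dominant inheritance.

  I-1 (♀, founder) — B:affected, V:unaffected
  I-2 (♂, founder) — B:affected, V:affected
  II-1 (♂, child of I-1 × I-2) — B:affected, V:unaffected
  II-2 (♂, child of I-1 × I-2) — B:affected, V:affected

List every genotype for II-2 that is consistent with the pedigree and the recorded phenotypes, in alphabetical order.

B/I-1 aff ·: Bb|BB
B/I-2 aff ·: Bb|BB
B/II-1 aff I-1×I-2: Bb|BB
B/II-2 aff I-1×I-2: Bb|BB
⇒ B over [I-1,I-2,II-1,II-2]: 13 consistent
V/I-1 un ·: vv
V/I-2 aff ·: Vv
V/II-1 un I-1×I-2: vv
V/II-2 aff I-1×I-2: Vv
⇒ V over [I-1,I-2,II-1,II-2]: 1 consistent

II-2 ∈ {BB Vv, Bb Vv}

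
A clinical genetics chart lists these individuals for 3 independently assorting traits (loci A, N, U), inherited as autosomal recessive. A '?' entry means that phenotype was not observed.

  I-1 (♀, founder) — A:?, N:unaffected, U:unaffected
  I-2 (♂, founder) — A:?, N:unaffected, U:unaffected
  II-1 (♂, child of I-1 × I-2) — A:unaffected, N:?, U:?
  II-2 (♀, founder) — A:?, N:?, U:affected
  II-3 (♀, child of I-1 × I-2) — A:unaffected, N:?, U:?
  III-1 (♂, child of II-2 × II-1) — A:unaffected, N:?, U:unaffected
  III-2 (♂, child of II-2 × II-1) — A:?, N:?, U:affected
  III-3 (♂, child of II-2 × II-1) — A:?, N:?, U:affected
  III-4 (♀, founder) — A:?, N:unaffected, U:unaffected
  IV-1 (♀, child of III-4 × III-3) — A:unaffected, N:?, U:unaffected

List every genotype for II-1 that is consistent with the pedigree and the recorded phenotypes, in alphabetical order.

II-1 ∈ {AA NN Uu, AA Nn Uu, AA nn Uu, Aa NN Uu, Aa Nn Uu, Aa nn Uu}

A/I-1 ? ·: AA|Aa|aa
A/I-2 ? ·: AA|Aa|aa
A/II-1 un I-1×I-2: AA|Aa
A/II-2 ? ·: AA|Aa|aa
A/II-3 un I-1×I-2: AA|Aa
A/III-1 un II-2×II-1: AA|Aa
A/III-2 ? II-2×II-1: AA|Aa|aa
A/III-3 ? II-2×II-1: AA|Aa|aa
A/III-4 ? ·: AA|Aa|aa
A/IV-1 un III-4×III-3: AA|Aa
⇒ A over [I-1,I-2,II-1,II-2,II-3,III-1,III-2,III-3,III-4,IV-1]: 1475 consistent
N/I-1 un ·: NN|Nn
N/I-2 un ·: NN|Nn
N/II-1 ? I-1×I-2: NN|Nn|nn
N/II-2 ? ·: NN|Nn|nn
N/II-3 ? I-1×I-2: NN|Nn|nn
N/III-1 ? II-2×II-1: NN|Nn|nn
N/III-2 ? II-2×II-1: NN|Nn|nn
N/III-3 ? II-2×II-1: NN|Nn|nn
N/III-4 un ·: NN|Nn
N/IV-1 ? III-4×III-3: NN|Nn|nn
⇒ N over [I-1,I-2,II-1,II-2,II-3,III-1,III-2,III-3,III-4,IV-1]: 1581 consistent
U/I-1 un ·: UU|Uu
U/I-2 un ·: UU|Uu
U/II-1 ? I-1×I-2: Uu
U/II-2 aff ·: uu
U/II-3 ? I-1×I-2: UU|Uu|uu
U/III-1 un II-2×II-1: Uu
U/III-2 aff II-2×II-1: uu
U/III-3 aff II-2×II-1: uu
U/III-4 un ·: UU|Uu
U/IV-1 un III-4×III-3: Uu
⇒ U over [I-1,I-2,II-1,II-2,II-3,III-1,III-2,III-3,III-4,IV-1]: 14 consistent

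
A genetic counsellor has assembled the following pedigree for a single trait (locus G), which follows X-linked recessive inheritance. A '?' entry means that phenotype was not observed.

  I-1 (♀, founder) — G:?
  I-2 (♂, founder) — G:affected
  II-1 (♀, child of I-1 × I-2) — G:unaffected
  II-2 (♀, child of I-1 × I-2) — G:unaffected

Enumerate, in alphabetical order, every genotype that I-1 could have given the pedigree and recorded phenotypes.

G/I-1 ? ·: X^GX^G|X^GX^g
G/I-2 aff ·: X^gY
G/II-1 un I-1×I-2: X^GX^g
G/II-2 un I-1×I-2: X^GX^g
⇒ G over [I-1,I-2,II-1,II-2]: 2 consistent

I-1 ∈ {X^GX^G, X^GX^g}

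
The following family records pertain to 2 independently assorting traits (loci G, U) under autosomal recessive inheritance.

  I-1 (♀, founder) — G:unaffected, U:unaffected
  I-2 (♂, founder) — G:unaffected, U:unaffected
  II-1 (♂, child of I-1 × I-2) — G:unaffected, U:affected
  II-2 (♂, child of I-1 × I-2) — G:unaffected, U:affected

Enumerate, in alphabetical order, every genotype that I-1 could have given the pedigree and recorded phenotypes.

I-1 ∈ {GG Uu, Gg Uu}

G/I-1 un ·: GG|Gg
G/I-2 un ·: GG|Gg
G/II-1 un I-1×I-2: GG|Gg
G/II-2 un I-1×I-2: GG|Gg
⇒ G over [I-1,I-2,II-1,II-2]: 13 consistent
U/I-1 un ·: Uu
U/I-2 un ·: Uu
U/II-1 aff I-1×I-2: uu
U/II-2 aff I-1×I-2: uu
⇒ U over [I-1,I-2,II-1,II-2]: 1 consistent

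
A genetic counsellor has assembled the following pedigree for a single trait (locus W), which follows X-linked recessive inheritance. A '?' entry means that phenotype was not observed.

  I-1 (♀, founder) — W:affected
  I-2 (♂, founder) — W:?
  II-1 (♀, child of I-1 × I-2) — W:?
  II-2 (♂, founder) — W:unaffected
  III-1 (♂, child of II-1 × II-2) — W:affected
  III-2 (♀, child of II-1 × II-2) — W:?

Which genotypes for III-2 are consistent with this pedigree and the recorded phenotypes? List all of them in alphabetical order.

III-2 ∈ {X^WX^W, X^WX^w}

W/I-1 aff ·: X^wX^w
W/I-2 ? ·: X^WY|X^wY
W/II-1 ? I-1×I-2: X^WX^w|X^wX^w
W/II-2 un ·: X^WY
W/III-1 aff II-1×II-2: X^wY
W/III-2 ? II-1×II-2: X^WX^W|X^WX^w
⇒ W over [I-1,I-2,II-1,II-2,III-1,III-2]: 3 consistent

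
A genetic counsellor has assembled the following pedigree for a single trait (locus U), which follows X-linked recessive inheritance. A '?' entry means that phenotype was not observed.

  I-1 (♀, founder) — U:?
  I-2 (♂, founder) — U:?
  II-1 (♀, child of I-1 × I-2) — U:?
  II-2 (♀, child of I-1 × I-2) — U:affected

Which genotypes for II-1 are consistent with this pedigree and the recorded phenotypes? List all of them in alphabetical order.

II-1 ∈ {X^UX^u, X^uX^u}

U/I-1 ? ·: X^UX^u|X^uX^u
U/I-2 ? ·: X^uY
U/II-1 ? I-1×I-2: X^UX^u|X^uX^u
U/II-2 aff I-1×I-2: X^uX^u
⇒ U over [I-1,I-2,II-1,II-2]: 3 consistent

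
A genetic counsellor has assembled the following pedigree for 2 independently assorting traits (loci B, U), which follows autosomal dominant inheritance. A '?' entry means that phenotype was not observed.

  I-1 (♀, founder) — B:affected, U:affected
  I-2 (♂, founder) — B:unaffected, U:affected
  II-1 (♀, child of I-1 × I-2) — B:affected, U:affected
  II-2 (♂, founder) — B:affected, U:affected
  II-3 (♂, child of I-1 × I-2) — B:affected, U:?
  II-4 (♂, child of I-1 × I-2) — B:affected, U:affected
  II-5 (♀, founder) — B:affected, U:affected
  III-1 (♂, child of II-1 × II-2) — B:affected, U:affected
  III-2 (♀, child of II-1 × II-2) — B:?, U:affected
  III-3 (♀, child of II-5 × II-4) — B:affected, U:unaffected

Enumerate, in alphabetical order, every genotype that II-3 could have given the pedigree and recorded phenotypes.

II-3 ∈ {Bb UU, Bb Uu, Bb uu}

B/I-1 aff ·: Bb|BB
B/I-2 un ·: bb
B/II-1 aff I-1×I-2: Bb
B/II-2 aff ·: Bb|BB
B/II-3 aff I-1×I-2: Bb
B/II-4 aff I-1×I-2: Bb
B/II-5 aff ·: Bb|BB
B/III-1 aff II-1×II-2: Bb|BB
B/III-2 ? II-1×II-2: bb|Bb|BB
B/III-3 aff II-5×II-4: Bb|BB
⇒ B over [I-1,I-2,II-1,II-2,II-3,II-4,II-5,III-1,III-2,III-3]: 80 consistent
U/I-1 aff ·: Uu|UU
U/I-2 aff ·: Uu|UU
U/II-1 aff I-1×I-2: Uu|UU
U/II-2 aff ·: Uu|UU
U/II-3 ? I-1×I-2: uu|Uu|UU
U/II-4 aff I-1×I-2: Uu
U/II-5 aff ·: Uu
U/III-1 aff II-1×II-2: Uu|UU
U/III-2 aff II-1×II-2: Uu|UU
U/III-3 un II-5×II-4: uu
⇒ U over [I-1,I-2,II-1,II-2,II-3,II-4,II-5,III-1,III-2,III-3]: 91 consistent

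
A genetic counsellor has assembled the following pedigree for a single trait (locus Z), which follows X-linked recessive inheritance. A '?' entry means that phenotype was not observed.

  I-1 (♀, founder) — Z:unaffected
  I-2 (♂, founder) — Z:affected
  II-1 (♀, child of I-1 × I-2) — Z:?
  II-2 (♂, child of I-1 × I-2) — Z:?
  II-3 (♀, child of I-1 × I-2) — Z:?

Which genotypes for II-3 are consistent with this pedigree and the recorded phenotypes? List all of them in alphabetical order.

Z/I-1 un ·: X^ZX^Z|X^ZX^z
Z/I-2 aff ·: X^zY
Z/II-1 ? I-1×I-2: X^ZX^z|X^zX^z
Z/II-2 ? I-1×I-2: X^ZY|X^zY
Z/II-3 ? I-1×I-2: X^ZX^z|X^zX^z
⇒ Z over [I-1,I-2,II-1,II-2,II-3]: 9 consistent

II-3 ∈ {X^ZX^z, X^zX^z}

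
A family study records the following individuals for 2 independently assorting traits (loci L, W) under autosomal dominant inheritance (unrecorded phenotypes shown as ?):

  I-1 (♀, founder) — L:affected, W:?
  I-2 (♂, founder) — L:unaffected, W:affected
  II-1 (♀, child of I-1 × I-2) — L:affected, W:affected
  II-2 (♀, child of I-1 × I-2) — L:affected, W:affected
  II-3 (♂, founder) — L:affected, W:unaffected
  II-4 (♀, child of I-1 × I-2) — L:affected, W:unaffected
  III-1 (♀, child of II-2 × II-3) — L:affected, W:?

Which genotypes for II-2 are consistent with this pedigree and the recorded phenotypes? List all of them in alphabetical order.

II-2 ∈ {Ll WW, Ll Ww}

L/I-1 aff ·: Ll|LL
L/I-2 un ·: ll
L/II-1 aff I-1×I-2: Ll
L/II-2 aff I-1×I-2: Ll
L/II-3 aff ·: Ll|LL
L/II-4 aff I-1×I-2: Ll
L/III-1 aff II-2×II-3: Ll|LL
⇒ L over [I-1,I-2,II-1,II-2,II-3,II-4,III-1]: 8 consistent
W/I-1 ? ·: ww|Ww
W/I-2 aff ·: Ww
W/II-1 aff I-1×I-2: Ww|WW
W/II-2 aff I-1×I-2: Ww|WW
W/II-3 un ·: ww
W/II-4 un I-1×I-2: ww
W/III-1 ? II-2×II-3: ww|Ww
⇒ W over [I-1,I-2,II-1,II-2,II-3,II-4,III-1]: 8 consistent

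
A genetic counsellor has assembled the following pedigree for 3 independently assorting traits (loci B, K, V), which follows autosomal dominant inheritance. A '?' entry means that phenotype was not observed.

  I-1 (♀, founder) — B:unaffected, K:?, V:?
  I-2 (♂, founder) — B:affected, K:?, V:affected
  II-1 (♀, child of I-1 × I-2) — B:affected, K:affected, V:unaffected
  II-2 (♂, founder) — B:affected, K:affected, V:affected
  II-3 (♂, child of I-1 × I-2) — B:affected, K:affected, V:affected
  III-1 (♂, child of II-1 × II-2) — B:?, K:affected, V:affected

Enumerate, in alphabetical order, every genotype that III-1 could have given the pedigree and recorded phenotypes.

III-1 ∈ {BB KK Vv, BB Kk Vv, Bb KK Vv, Bb Kk Vv, bb KK Vv, bb Kk Vv}

B/I-1 un ·: bb
B/I-2 aff ·: Bb|BB
B/II-1 aff I-1×I-2: Bb
B/II-2 aff ·: Bb|BB
B/II-3 aff I-1×I-2: Bb
B/III-1 ? II-1×II-2: bb|Bb|BB
⇒ B over [I-1,I-2,II-1,II-2,II-3,III-1]: 10 consistent
K/I-1 ? ·: kk|Kk|KK
K/I-2 ? ·: kk|Kk|KK
K/II-1 aff I-1×I-2: Kk|KK
K/II-2 aff ·: Kk|KK
K/II-3 aff I-1×I-2: Kk|KK
K/III-1 aff II-1×II-2: Kk|KK
⇒ K over [I-1,I-2,II-1,II-2,II-3,III-1]: 61 consistent
V/I-1 ? ·: vv|Vv
V/I-2 aff ·: Vv
V/II-1 un I-1×I-2: vv
V/II-2 aff ·: Vv|VV
V/II-3 aff I-1×I-2: Vv|VV
V/III-1 aff II-1×II-2: Vv
⇒ V over [I-1,I-2,II-1,II-2,II-3,III-1]: 6 consistent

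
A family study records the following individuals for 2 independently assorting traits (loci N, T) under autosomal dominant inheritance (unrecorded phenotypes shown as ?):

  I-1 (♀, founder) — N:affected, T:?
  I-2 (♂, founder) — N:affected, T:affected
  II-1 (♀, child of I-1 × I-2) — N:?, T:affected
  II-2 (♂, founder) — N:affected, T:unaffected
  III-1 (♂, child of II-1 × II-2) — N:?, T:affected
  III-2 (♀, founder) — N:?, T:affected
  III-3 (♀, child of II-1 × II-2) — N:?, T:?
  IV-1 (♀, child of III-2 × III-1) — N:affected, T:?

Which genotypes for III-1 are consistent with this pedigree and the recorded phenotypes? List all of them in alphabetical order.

N/I-1 aff ·: Nn|NN
N/I-2 aff ·: Nn|NN
N/II-1 ? I-1×I-2: nn|Nn|NN
N/II-2 aff ·: Nn|NN
N/III-1 ? II-1×II-2: nn|Nn|NN
N/III-2 ? ·: nn|Nn|NN
N/III-3 ? II-1×II-2: nn|Nn|NN
N/IV-1 aff III-2×III-1: Nn|NN
⇒ N over [I-1,I-2,II-1,II-2,III-1,III-2,III-3,IV-1]: 260 consistent
T/I-1 ? ·: tt|Tt|TT
T/I-2 aff ·: Tt|TT
T/II-1 aff I-1×I-2: Tt|TT
T/II-2 un ·: tt
T/III-1 aff II-1×II-2: Tt
T/III-2 aff ·: Tt|TT
T/III-3 ? II-1×II-2: tt|Tt
T/IV-1 ? III-2×III-1: tt|Tt|TT
⇒ T over [I-1,I-2,II-1,II-2,III-1,III-2,III-3,IV-1]: 70 consistent

III-1 ∈ {NN Tt, Nn Tt, nn Tt}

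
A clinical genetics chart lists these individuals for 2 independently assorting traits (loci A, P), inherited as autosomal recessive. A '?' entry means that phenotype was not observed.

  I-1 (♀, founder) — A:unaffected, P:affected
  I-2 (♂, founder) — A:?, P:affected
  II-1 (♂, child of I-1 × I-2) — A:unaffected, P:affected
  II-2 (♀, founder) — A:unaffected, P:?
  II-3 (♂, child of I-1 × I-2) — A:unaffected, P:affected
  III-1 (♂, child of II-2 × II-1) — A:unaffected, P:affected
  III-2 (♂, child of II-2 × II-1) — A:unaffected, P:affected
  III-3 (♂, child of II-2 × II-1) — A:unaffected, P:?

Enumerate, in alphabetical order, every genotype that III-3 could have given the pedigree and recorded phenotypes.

III-3 ∈ {AA Pp, AA pp, Aa Pp, Aa pp}

A/I-1 un ·: AA|Aa
A/I-2 ? ·: AA|Aa|aa
A/II-1 un I-1×I-2: AA|Aa
A/II-2 un ·: AA|Aa
A/II-3 un I-1×I-2: AA|Aa
A/III-1 un II-2×II-1: AA|Aa
A/III-2 un II-2×II-1: AA|Aa
A/III-3 un II-2×II-1: AA|Aa
⇒ A over [I-1,I-2,II-1,II-2,II-3,III-1,III-2,III-3]: 191 consistent
P/I-1 aff ·: pp
P/I-2 aff ·: pp
P/II-1 aff I-1×I-2: pp
P/II-2 ? ·: Pp|pp
P/II-3 aff I-1×I-2: pp
P/III-1 aff II-2×II-1: pp
P/III-2 aff II-2×II-1: pp
P/III-3 ? II-2×II-1: Pp|pp
⇒ P over [I-1,I-2,II-1,II-2,II-3,III-1,III-2,III-3]: 3 consistent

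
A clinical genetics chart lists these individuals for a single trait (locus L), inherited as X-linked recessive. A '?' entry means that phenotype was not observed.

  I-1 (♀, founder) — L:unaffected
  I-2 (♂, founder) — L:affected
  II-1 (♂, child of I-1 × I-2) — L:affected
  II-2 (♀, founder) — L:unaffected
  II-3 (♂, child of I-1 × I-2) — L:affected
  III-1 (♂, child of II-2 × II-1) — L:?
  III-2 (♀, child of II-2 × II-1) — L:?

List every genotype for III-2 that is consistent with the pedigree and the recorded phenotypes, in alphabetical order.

III-2 ∈ {X^LX^l, X^lX^l}

L/I-1 un ·: X^LX^l
L/I-2 aff ·: X^lY
L/II-1 aff I-1×I-2: X^lY
L/II-2 un ·: X^LX^L|X^LX^l
L/II-3 aff I-1×I-2: X^lY
L/III-1 ? II-2×II-1: X^LY|X^lY
L/III-2 ? II-2×II-1: X^LX^l|X^lX^l
⇒ L over [I-1,I-2,II-1,II-2,II-3,III-1,III-2]: 5 consistent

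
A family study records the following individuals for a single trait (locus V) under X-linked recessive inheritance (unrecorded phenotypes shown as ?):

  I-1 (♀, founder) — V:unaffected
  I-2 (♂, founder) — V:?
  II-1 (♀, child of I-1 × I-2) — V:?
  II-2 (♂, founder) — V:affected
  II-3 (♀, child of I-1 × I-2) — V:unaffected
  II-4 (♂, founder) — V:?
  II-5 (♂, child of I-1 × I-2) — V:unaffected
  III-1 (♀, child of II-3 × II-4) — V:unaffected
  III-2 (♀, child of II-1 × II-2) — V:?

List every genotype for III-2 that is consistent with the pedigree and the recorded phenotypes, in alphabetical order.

V/I-1 un ·: X^VX^V|X^VX^v
V/I-2 ? ·: X^VY|X^vY
V/II-1 ? I-1×I-2: X^VX^V|X^VX^v|X^vX^v
V/II-2 aff ·: X^vY
V/II-3 un I-1×I-2: X^VX^V|X^VX^v
V/II-4 ? ·: X^VY|X^vY
V/II-5 un I-1×I-2: X^VY
V/III-1 un II-3×II-4: X^VX^V|X^VX^v
V/III-2 ? II-1×II-2: X^VX^v|X^vX^v
⇒ V over [I-1,I-2,II-1,II-2,II-3,II-4,II-5,III-1,III-2]: 32 consistent

III-2 ∈ {X^VX^v, X^vX^v}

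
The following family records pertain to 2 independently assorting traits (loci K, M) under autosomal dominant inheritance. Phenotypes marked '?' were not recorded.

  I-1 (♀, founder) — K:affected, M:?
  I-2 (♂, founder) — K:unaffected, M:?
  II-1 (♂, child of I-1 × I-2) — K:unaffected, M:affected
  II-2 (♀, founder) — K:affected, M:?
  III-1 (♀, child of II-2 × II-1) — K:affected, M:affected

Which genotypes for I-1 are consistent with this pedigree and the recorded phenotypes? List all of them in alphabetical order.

I-1 ∈ {Kk MM, Kk Mm, Kk mm}

K/I-1 aff ·: Kk
K/I-2 un ·: kk
K/II-1 un I-1×I-2: kk
K/II-2 aff ·: Kk|KK
K/III-1 aff II-2×II-1: Kk
⇒ K over [I-1,I-2,II-1,II-2,III-1]: 2 consistent
M/I-1 ? ·: mm|Mm|MM
M/I-2 ? ·: mm|Mm|MM
M/II-1 aff I-1×I-2: Mm|MM
M/II-2 ? ·: mm|Mm|MM
M/III-1 aff II-2×II-1: Mm|MM
⇒ M over [I-1,I-2,II-1,II-2,III-1]: 51 consistent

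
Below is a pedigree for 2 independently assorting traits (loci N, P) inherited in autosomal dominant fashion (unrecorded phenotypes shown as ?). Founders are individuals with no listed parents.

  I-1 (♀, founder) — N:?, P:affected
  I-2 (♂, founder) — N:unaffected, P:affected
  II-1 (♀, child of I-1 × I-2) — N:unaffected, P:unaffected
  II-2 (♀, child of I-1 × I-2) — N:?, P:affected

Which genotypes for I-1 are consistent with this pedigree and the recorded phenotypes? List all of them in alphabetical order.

I-1 ∈ {Nn Pp, nn Pp}

N/I-1 ? ·: nn|Nn
N/I-2 un ·: nn
N/II-1 un I-1×I-2: nn
N/II-2 ? I-1×I-2: nn|Nn
⇒ N over [I-1,I-2,II-1,II-2]: 3 consistent
P/I-1 aff ·: Pp
P/I-2 aff ·: Pp
P/II-1 un I-1×I-2: pp
P/II-2 aff I-1×I-2: Pp|PP
⇒ P over [I-1,I-2,II-1,II-2]: 2 consistent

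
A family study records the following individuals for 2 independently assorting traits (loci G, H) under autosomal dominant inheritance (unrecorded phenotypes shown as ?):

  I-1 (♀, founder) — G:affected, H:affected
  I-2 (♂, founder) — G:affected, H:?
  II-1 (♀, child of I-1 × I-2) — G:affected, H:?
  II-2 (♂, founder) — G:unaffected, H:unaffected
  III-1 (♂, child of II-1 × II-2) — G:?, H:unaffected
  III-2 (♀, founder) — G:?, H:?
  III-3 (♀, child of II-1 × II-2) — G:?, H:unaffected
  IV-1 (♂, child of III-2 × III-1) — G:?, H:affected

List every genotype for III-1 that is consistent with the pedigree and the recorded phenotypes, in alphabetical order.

III-1 ∈ {Gg hh, gg hh}

G/I-1 aff ·: Gg|GG
G/I-2 aff ·: Gg|GG
G/II-1 aff I-1×I-2: Gg|GG
G/II-2 un ·: gg
G/III-1 ? II-1×II-2: gg|Gg
G/III-2 ? ·: gg|Gg|GG
G/III-3 ? II-1×II-2: gg|Gg
G/IV-1 ? III-2×III-1: gg|Gg|GG
⇒ G over [I-1,I-2,II-1,II-2,III-1,III-2,III-3,IV-1]: 94 consistent
H/I-1 aff ·: Hh|HH
H/I-2 ? ·: hh|Hh|HH
H/II-1 ? I-1×I-2: hh|Hh
H/II-2 un ·: hh
H/III-1 un II-1×II-2: hh
H/III-2 ? ·: Hh|HH
H/III-3 un II-1×II-2: hh
H/IV-1 aff III-2×III-1: Hh
⇒ H over [I-1,I-2,II-1,II-2,III-1,III-2,III-3,IV-1]: 14 consistent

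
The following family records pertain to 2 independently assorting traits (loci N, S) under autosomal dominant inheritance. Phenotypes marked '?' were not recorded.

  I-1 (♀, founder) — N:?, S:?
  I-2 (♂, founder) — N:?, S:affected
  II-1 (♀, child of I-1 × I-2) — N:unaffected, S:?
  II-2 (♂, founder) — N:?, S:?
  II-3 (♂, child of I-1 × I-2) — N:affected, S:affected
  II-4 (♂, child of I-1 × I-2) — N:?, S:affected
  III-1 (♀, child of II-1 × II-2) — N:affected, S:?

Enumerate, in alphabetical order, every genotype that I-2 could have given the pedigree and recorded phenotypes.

N/I-1 ? ·: nn|Nn
N/I-2 ? ·: nn|Nn
N/II-1 un I-1×I-2: nn
N/II-2 ? ·: Nn|NN
N/II-3 aff I-1×I-2: Nn|NN
N/II-4 ? I-1×I-2: nn|Nn|NN
N/III-1 aff II-1×II-2: Nn
⇒ N over [I-1,I-2,II-1,II-2,II-3,II-4,III-1]: 20 consistent
S/I-1 ? ·: ss|Ss|SS
S/I-2 aff ·: Ss|SS
S/II-1 ? I-1×I-2: ss|Ss|SS
S/II-2 ? ·: ss|Ss|SS
S/II-3 aff I-1×I-2: Ss|SS
S/II-4 aff I-1×I-2: Ss|SS
S/III-1 ? II-1×II-2: ss|Ss|SS
⇒ S over [I-1,I-2,II-1,II-2,II-3,II-4,III-1]: 170 consistent

I-2 ∈ {Nn SS, Nn Ss, nn SS, nn Ss}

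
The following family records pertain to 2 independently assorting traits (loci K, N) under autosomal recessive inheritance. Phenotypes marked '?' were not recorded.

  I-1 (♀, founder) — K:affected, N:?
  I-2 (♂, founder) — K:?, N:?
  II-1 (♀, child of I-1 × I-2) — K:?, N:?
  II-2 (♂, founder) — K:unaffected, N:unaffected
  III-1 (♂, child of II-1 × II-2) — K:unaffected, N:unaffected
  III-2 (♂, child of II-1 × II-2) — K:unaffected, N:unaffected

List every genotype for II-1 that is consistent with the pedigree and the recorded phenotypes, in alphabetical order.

II-1 ∈ {Kk NN, Kk Nn, Kk nn, kk NN, kk Nn, kk nn}

K/I-1 aff ·: kk
K/I-2 ? ·: KK|Kk|kk
K/II-1 ? I-1×I-2: Kk|kk
K/II-2 un ·: KK|Kk
K/III-1 un II-1×II-2: KK|Kk
K/III-2 un II-1×II-2: KK|Kk
⇒ K over [I-1,I-2,II-1,II-2,III-1,III-2]: 20 consistent
N/I-1 ? ·: NN|Nn|nn
N/I-2 ? ·: NN|Nn|nn
N/II-1 ? I-1×I-2: NN|Nn|nn
N/II-2 un ·: NN|Nn
N/III-1 un II-1×II-2: NN|Nn
N/III-2 un II-1×II-2: NN|Nn
⇒ N over [I-1,I-2,II-1,II-2,III-1,III-2]: 84 consistent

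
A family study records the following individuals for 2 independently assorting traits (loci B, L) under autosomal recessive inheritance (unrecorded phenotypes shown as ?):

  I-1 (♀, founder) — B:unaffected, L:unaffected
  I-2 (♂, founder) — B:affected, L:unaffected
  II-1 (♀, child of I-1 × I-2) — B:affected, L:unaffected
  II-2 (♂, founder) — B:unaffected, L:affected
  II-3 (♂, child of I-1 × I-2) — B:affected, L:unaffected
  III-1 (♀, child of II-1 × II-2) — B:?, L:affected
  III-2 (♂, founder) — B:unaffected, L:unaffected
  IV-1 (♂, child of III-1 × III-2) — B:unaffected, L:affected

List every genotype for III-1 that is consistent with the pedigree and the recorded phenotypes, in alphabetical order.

B/I-1 un ·: Bb
B/I-2 aff ·: bb
B/II-1 aff I-1×I-2: bb
B/II-2 un ·: BB|Bb
B/II-3 aff I-1×I-2: bb
B/III-1 ? II-1×II-2: Bb|bb
B/III-2 un ·: BB|Bb
B/IV-1 un III-1×III-2: BB|Bb
⇒ B over [I-1,I-2,II-1,II-2,II-3,III-1,III-2,IV-1]: 10 consistent
L/I-1 un ·: LL|Ll
L/I-2 un ·: LL|Ll
L/II-1 un I-1×I-2: Ll
L/II-2 aff ·: ll
L/II-3 un I-1×I-2: LL|Ll
L/III-1 aff II-1×II-2: ll
L/III-2 un ·: Ll
L/IV-1 aff III-1×III-2: ll
⇒ L over [I-1,I-2,II-1,II-2,II-3,III-1,III-2,IV-1]: 6 consistent

III-1 ∈ {Bb ll, bb ll}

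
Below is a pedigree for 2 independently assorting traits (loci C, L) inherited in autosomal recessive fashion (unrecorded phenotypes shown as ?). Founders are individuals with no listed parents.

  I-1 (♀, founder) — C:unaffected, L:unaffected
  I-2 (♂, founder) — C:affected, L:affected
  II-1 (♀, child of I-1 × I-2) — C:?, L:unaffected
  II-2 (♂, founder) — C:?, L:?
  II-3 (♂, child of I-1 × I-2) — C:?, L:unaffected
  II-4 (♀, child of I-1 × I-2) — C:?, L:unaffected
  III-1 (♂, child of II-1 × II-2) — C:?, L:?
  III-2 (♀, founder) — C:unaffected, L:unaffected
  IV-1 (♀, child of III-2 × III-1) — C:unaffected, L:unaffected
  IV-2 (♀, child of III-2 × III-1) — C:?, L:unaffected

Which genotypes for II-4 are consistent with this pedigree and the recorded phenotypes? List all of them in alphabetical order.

C/I-1 un ·: CC|Cc
C/I-2 aff ·: cc
C/II-1 ? I-1×I-2: Cc|cc
C/II-2 ? ·: CC|Cc|cc
C/II-3 ? I-1×I-2: Cc|cc
C/II-4 ? I-1×I-2: Cc|cc
C/III-1 ? II-1×II-2: CC|Cc|cc
C/III-2 un ·: CC|Cc
C/IV-1 un III-2×III-1: CC|Cc
C/IV-2 ? III-2×III-1: CC|Cc|cc
⇒ C over [I-1,I-2,II-1,II-2,II-3,II-4,III-1,III-2,IV-1,IV-2]: 334 consistent
L/I-1 un ·: LL|Ll
L/I-2 aff ·: ll
L/II-1 un I-1×I-2: Ll
L/II-2 ? ·: LL|Ll|ll
L/II-3 un I-1×I-2: Ll
L/II-4 un I-1×I-2: Ll
L/III-1 ? II-1×II-2: LL|Ll|ll
L/III-2 un ·: LL|Ll
L/IV-1 un III-2×III-1: LL|Ll
L/IV-2 un III-2×III-1: LL|Ll
⇒ L over [I-1,I-2,II-1,II-2,II-3,II-4,III-1,III-2,IV-1,IV-2]: 76 consistent

II-4 ∈ {Cc Ll, cc Ll}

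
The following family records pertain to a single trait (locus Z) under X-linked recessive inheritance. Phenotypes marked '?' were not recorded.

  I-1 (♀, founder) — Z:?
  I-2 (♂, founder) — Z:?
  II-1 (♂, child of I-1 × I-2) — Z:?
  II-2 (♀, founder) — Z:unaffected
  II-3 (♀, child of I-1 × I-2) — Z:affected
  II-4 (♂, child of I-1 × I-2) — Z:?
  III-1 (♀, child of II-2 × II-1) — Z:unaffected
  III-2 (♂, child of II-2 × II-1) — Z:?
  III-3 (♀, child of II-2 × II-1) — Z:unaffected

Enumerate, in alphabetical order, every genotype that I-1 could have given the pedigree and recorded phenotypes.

Z/I-1 ? ·: X^ZX^z|X^zX^z
Z/I-2 ? ·: X^zY
Z/II-1 ? I-1×I-2: X^ZY|X^zY
Z/II-2 un ·: X^ZX^Z|X^ZX^z
Z/II-3 aff I-1×I-2: X^zX^z
Z/II-4 ? I-1×I-2: X^ZY|X^zY
Z/III-1 un II-2×II-1: X^ZX^Z|X^ZX^z
Z/III-2 ? II-2×II-1: X^ZY|X^zY
Z/III-3 un II-2×II-1: X^ZX^Z|X^ZX^z
⇒ Z over [I-1,I-2,II-1,II-2,II-3,II-4,III-1,III-2,III-3]: 27 consistent

I-1 ∈ {X^ZX^z, X^zX^z}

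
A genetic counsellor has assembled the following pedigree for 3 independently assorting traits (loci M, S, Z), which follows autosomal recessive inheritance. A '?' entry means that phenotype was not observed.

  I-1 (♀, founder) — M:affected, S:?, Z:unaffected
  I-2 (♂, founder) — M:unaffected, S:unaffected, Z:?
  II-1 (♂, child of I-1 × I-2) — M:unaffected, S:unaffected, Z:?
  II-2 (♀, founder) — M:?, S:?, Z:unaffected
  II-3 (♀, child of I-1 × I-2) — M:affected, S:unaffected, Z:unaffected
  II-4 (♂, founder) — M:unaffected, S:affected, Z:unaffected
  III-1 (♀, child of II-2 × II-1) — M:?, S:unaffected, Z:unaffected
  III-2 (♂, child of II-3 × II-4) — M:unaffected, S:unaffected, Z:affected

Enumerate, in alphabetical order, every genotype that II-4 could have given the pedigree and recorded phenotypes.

II-4 ∈ {MM ss Zz, Mm ss Zz}

M/I-1 aff ·: mm
M/I-2 un ·: Mm
M/II-1 un I-1×I-2: Mm
M/II-2 ? ·: MM|Mm|mm
M/II-3 aff I-1×I-2: mm
M/II-4 un ·: MM|Mm
M/III-1 ? II-2×II-1: MM|Mm|mm
M/III-2 un II-3×II-4: Mm
⇒ M over [I-1,I-2,II-1,II-2,II-3,II-4,III-1,III-2]: 14 consistent
S/I-1 ? ·: SS|Ss|ss
S/I-2 un ·: SS|Ss
S/II-1 un I-1×I-2: SS|Ss
S/II-2 ? ·: SS|Ss|ss
S/II-3 un I-1×I-2: SS|Ss
S/II-4 aff ·: ss
S/III-1 un II-2×II-1: SS|Ss
S/III-2 un II-3×II-4: Ss
⇒ S over [I-1,I-2,II-1,II-2,II-3,II-4,III-1,III-2]: 68 consistent
Z/I-1 un ·: ZZ|Zz
Z/I-2 ? ·: ZZ|Zz|zz
Z/II-1 ? I-1×I-2: ZZ|Zz|zz
Z/II-2 un ·: ZZ|Zz
Z/II-3 un I-1×I-2: Zz
Z/II-4 un ·: Zz
Z/III-1 un II-2×II-1: ZZ|Zz
Z/III-2 aff II-3×II-4: zz
⇒ Z over [I-1,I-2,II-1,II-2,II-3,II-4,III-1,III-2]: 33 consistent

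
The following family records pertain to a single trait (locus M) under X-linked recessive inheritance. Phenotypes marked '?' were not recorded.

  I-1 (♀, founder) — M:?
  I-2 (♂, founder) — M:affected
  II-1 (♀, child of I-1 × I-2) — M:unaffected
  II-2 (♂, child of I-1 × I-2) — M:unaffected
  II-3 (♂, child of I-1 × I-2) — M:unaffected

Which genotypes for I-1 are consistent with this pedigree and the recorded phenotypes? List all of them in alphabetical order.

M/I-1 ? ·: X^MX^M|X^MX^m
M/I-2 aff ·: X^mY
M/II-1 un I-1×I-2: X^MX^m
M/II-2 un I-1×I-2: X^MY
M/II-3 un I-1×I-2: X^MY
⇒ M over [I-1,I-2,II-1,II-2,II-3]: 2 consistent

I-1 ∈ {X^MX^M, X^MX^m}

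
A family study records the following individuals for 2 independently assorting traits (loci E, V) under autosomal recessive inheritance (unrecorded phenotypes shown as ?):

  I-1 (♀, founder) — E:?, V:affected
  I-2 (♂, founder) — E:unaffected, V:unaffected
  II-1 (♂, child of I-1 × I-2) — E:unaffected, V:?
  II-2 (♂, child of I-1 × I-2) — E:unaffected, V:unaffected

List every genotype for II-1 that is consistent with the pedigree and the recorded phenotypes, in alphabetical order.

E/I-1 ? ·: EE|Ee|ee
E/I-2 un ·: EE|Ee
E/II-1 un I-1×I-2: EE|Ee
E/II-2 un I-1×I-2: EE|Ee
⇒ E over [I-1,I-2,II-1,II-2]: 15 consistent
V/I-1 aff ·: vv
V/I-2 un ·: VV|Vv
V/II-1 ? I-1×I-2: Vv|vv
V/II-2 un I-1×I-2: Vv
⇒ V over [I-1,I-2,II-1,II-2]: 3 consistent

II-1 ∈ {EE Vv, EE vv, Ee Vv, Ee vv}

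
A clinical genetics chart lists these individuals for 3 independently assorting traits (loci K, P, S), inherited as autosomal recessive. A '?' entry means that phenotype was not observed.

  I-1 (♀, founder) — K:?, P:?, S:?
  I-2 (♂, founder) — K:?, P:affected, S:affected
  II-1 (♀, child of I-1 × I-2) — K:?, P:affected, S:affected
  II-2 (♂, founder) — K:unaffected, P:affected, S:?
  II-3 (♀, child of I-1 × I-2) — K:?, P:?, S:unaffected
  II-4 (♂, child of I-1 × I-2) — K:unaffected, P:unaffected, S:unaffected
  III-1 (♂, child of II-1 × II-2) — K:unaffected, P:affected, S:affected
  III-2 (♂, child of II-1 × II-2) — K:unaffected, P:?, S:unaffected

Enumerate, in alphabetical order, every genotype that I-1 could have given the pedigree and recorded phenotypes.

I-1 ∈ {KK Pp Ss, Kk Pp Ss, kk Pp Ss}

K/I-1 ? ·: KK|Kk|kk
K/I-2 ? ·: KK|Kk|kk
K/II-1 ? I-1×I-2: KK|Kk|kk
K/II-2 un ·: KK|Kk
K/II-3 ? I-1×I-2: KK|Kk|kk
K/II-4 un I-1×I-2: KK|Kk
K/III-1 un II-1×II-2: KK|Kk
K/III-2 un II-1×II-2: KK|Kk
⇒ K over [I-1,I-2,II-1,II-2,II-3,II-4,III-1,III-2]: 255 consistent
P/I-1 ? ·: Pp
P/I-2 aff ·: pp
P/II-1 aff I-1×I-2: pp
P/II-2 aff ·: pp
P/II-3 ? I-1×I-2: Pp|pp
P/II-4 un I-1×I-2: Pp
P/III-1 aff II-1×II-2: pp
P/III-2 ? II-1×II-2: pp
⇒ P over [I-1,I-2,II-1,II-2,II-3,II-4,III-1,III-2]: 2 consistent
S/I-1 ? ·: Ss
S/I-2 aff ·: ss
S/II-1 aff I-1×I-2: ss
S/II-2 ? ·: Ss
S/II-3 un I-1×I-2: Ss
S/II-4 un I-1×I-2: Ss
S/III-1 aff II-1×II-2: ss
S/III-2 un II-1×II-2: Ss
⇒ S over [I-1,I-2,II-1,II-2,II-3,II-4,III-1,III-2]: 1 consistent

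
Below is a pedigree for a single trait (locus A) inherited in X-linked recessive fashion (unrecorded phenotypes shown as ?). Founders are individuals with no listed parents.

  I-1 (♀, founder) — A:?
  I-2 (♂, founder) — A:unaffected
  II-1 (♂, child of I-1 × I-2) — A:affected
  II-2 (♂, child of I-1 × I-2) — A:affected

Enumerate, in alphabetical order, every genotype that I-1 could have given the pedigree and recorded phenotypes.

I-1 ∈ {X^AX^a, X^aX^a}

A/I-1 ? ·: X^AX^a|X^aX^a
A/I-2 un ·: X^AY
A/II-1 aff I-1×I-2: X^aY
A/II-2 aff I-1×I-2: X^aY
⇒ A over [I-1,I-2,II-1,II-2]: 2 consistent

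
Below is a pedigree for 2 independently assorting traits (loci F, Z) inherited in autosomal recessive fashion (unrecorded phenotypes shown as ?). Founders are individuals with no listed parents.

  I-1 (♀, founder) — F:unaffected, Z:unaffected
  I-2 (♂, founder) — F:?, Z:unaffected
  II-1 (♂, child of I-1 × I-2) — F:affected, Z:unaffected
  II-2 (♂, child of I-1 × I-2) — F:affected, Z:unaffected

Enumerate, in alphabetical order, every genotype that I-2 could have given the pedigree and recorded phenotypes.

I-2 ∈ {Ff ZZ, Ff Zz, ff ZZ, ff Zz}

F/I-1 un ·: Ff
F/I-2 ? ·: Ff|ff
F/II-1 aff I-1×I-2: ff
F/II-2 aff I-1×I-2: ff
⇒ F over [I-1,I-2,II-1,II-2]: 2 consistent
Z/I-1 un ·: ZZ|Zz
Z/I-2 un ·: ZZ|Zz
Z/II-1 un I-1×I-2: ZZ|Zz
Z/II-2 un I-1×I-2: ZZ|Zz
⇒ Z over [I-1,I-2,II-1,II-2]: 13 consistent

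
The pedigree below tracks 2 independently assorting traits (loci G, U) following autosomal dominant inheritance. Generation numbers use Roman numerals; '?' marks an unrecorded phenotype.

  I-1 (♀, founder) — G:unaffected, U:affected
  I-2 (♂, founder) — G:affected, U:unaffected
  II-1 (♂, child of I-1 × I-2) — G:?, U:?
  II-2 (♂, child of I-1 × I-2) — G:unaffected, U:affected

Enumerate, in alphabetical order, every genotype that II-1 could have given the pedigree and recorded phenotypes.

II-1 ∈ {Gg Uu, Gg uu, gg Uu, gg uu}

G/I-1 un ·: gg
G/I-2 aff ·: Gg
G/II-1 ? I-1×I-2: gg|Gg
G/II-2 un I-1×I-2: gg
⇒ G over [I-1,I-2,II-1,II-2]: 2 consistent
U/I-1 aff ·: Uu|UU
U/I-2 un ·: uu
U/II-1 ? I-1×I-2: uu|Uu
U/II-2 aff I-1×I-2: Uu
⇒ U over [I-1,I-2,II-1,II-2]: 3 consistent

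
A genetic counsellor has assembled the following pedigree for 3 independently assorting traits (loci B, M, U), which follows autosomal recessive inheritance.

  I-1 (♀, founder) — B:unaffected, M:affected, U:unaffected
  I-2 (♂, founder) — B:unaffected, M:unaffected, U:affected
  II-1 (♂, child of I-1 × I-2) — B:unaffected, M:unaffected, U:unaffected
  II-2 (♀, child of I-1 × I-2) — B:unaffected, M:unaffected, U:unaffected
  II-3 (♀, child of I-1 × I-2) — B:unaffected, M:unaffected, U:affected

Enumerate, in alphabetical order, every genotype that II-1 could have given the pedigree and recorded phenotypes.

II-1 ∈ {BB Mm Uu, Bb Mm Uu}

B/I-1 un ·: BB|Bb
B/I-2 un ·: BB|Bb
B/II-1 un I-1×I-2: BB|Bb
B/II-2 un I-1×I-2: BB|Bb
B/II-3 un I-1×I-2: BB|Bb
⇒ B over [I-1,I-2,II-1,II-2,II-3]: 25 consistent
M/I-1 aff ·: mm
M/I-2 un ·: MM|Mm
M/II-1 un I-1×I-2: Mm
M/II-2 un I-1×I-2: Mm
M/II-3 un I-1×I-2: Mm
⇒ M over [I-1,I-2,II-1,II-2,II-3]: 2 consistent
U/I-1 un ·: Uu
U/I-2 aff ·: uu
U/II-1 un I-1×I-2: Uu
U/II-2 un I-1×I-2: Uu
U/II-3 aff I-1×I-2: uu
⇒ U over [I-1,I-2,II-1,II-2,II-3]: 1 consistent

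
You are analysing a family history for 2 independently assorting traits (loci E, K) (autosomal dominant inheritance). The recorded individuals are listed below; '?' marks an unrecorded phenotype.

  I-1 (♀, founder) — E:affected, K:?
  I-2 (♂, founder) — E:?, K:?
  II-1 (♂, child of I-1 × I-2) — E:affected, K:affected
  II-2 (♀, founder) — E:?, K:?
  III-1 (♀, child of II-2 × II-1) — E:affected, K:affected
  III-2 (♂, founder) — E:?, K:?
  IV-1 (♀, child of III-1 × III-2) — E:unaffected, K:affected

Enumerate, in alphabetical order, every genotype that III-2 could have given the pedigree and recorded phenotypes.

III-2 ∈ {Ee KK, Ee Kk, Ee kk, ee KK, ee Kk, ee kk}

E/I-1 aff ·: Ee|EE
E/I-2 ? ·: ee|Ee|EE
E/II-1 aff I-1×I-2: Ee|EE
E/II-2 ? ·: ee|Ee|EE
E/III-1 aff II-2×II-1: Ee
E/III-2 ? ·: ee|Ee
E/IV-1 un III-1×III-2: ee
⇒ E over [I-1,I-2,II-1,II-2,III-1,III-2,IV-1]: 46 consistent
K/I-1 ? ·: kk|Kk|KK
K/I-2 ? ·: kk|Kk|KK
K/II-1 aff I-1×I-2: Kk|KK
K/II-2 ? ·: kk|Kk|KK
K/III-1 aff II-2×II-1: Kk|KK
K/III-2 ? ·: kk|Kk|KK
K/IV-1 aff III-1×III-2: Kk|KK
⇒ K over [I-1,I-2,II-1,II-2,III-1,III-2,IV-1]: 233 consistent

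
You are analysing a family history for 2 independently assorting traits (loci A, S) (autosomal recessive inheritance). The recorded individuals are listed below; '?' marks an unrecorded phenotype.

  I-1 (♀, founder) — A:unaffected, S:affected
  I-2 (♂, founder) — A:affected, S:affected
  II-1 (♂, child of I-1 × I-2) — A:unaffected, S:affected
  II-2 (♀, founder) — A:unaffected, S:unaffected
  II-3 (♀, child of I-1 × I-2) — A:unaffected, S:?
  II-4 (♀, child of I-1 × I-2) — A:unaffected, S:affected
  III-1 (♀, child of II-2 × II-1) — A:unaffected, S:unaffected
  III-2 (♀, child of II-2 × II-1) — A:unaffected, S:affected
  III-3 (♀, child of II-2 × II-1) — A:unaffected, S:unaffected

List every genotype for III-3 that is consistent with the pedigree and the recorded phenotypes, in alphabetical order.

A/I-1 un ·: AA|Aa
A/I-2 aff ·: aa
A/II-1 un I-1×I-2: Aa
A/II-2 un ·: AA|Aa
A/II-3 un I-1×I-2: Aa
A/II-4 un I-1×I-2: Aa
A/III-1 un II-2×II-1: AA|Aa
A/III-2 un II-2×II-1: AA|Aa
A/III-3 un II-2×II-1: AA|Aa
⇒ A over [I-1,I-2,II-1,II-2,II-3,II-4,III-1,III-2,III-3]: 32 consistent
S/I-1 aff ·: ss
S/I-2 aff ·: ss
S/II-1 aff I-1×I-2: ss
S/II-2 un ·: Ss
S/II-3 ? I-1×I-2: ss
S/II-4 aff I-1×I-2: ss
S/III-1 un II-2×II-1: Ss
S/III-2 aff II-2×II-1: ss
S/III-3 un II-2×II-1: Ss
⇒ S over [I-1,I-2,II-1,II-2,II-3,II-4,III-1,III-2,III-3]: 1 consistent

III-3 ∈ {AA Ss, Aa Ss}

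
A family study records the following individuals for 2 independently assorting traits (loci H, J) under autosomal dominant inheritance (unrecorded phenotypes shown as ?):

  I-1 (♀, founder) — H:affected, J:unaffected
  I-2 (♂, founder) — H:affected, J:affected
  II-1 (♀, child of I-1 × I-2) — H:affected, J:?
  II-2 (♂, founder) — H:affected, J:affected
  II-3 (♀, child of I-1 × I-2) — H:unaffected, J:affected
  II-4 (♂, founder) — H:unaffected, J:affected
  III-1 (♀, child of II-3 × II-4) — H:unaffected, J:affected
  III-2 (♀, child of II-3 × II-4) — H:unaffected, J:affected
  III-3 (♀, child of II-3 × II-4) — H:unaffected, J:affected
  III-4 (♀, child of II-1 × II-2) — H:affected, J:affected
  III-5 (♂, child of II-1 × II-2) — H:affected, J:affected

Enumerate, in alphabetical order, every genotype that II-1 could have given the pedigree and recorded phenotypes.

II-1 ∈ {HH Jj, HH jj, Hh Jj, Hh jj}

H/I-1 aff ·: Hh
H/I-2 aff ·: Hh
H/II-1 aff I-1×I-2: Hh|HH
H/II-2 aff ·: Hh|HH
H/II-3 un I-1×I-2: hh
H/II-4 un ·: hh
H/III-1 un II-3×II-4: hh
H/III-2 un II-3×II-4: hh
H/III-3 un II-3×II-4: hh
H/III-4 aff II-1×II-2: Hh|HH
H/III-5 aff II-1×II-2: Hh|HH
⇒ H over [I-1,I-2,II-1,II-2,II-3,II-4,III-1,III-2,III-3,III-4,III-5]: 13 consistent
J/I-1 un ·: jj
J/I-2 aff ·: Jj|JJ
J/II-1 ? I-1×I-2: jj|Jj
J/II-2 aff ·: Jj|JJ
J/II-3 aff I-1×I-2: Jj
J/II-4 aff ·: Jj|JJ
J/III-1 aff II-3×II-4: Jj|JJ
J/III-2 aff II-3×II-4: Jj|JJ
J/III-3 aff II-3×II-4: Jj|JJ
J/III-4 aff II-1×II-2: Jj|JJ
J/III-5 aff II-1×II-2: Jj|JJ
⇒ J over [I-1,I-2,II-1,II-2,II-3,II-4,III-1,III-2,III-3,III-4,III-5]: 288 consistent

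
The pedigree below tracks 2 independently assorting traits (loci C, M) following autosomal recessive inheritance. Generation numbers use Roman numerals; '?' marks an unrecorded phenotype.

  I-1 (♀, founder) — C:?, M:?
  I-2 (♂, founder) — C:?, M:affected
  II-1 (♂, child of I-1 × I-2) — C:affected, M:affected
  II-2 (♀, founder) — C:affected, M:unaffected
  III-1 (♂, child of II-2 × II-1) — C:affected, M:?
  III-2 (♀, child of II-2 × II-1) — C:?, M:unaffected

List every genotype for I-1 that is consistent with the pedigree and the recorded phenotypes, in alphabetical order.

I-1 ∈ {Cc Mm, Cc mm, cc Mm, cc mm}

C/I-1 ? ·: Cc|cc
C/I-2 ? ·: Cc|cc
C/II-1 aff I-1×I-2: cc
C/II-2 aff ·: cc
C/III-1 aff II-2×II-1: cc
C/III-2 ? II-2×II-1: cc
⇒ C over [I-1,I-2,II-1,II-2,III-1,III-2]: 4 consistent
M/I-1 ? ·: Mm|mm
M/I-2 aff ·: mm
M/II-1 aff I-1×I-2: mm
M/II-2 un ·: MM|Mm
M/III-1 ? II-2×II-1: Mm|mm
M/III-2 un II-2×II-1: Mm
⇒ M over [I-1,I-2,II-1,II-2,III-1,III-2]: 6 consistent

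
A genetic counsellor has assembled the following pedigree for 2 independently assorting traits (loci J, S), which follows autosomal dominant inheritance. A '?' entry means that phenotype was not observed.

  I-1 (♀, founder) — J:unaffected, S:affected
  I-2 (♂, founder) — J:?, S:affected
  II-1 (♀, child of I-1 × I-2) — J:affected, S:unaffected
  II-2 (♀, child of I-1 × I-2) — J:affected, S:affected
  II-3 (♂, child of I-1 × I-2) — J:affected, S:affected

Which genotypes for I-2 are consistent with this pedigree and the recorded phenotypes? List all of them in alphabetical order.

I-2 ∈ {JJ Ss, Jj Ss}

J/I-1 un ·: jj
J/I-2 ? ·: Jj|JJ
J/II-1 aff I-1×I-2: Jj
J/II-2 aff I-1×I-2: Jj
J/II-3 aff I-1×I-2: Jj
⇒ J over [I-1,I-2,II-1,II-2,II-3]: 2 consistent
S/I-1 aff ·: Ss
S/I-2 aff ·: Ss
S/II-1 un I-1×I-2: ss
S/II-2 aff I-1×I-2: Ss|SS
S/II-3 aff I-1×I-2: Ss|SS
⇒ S over [I-1,I-2,II-1,II-2,II-3]: 4 consistent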